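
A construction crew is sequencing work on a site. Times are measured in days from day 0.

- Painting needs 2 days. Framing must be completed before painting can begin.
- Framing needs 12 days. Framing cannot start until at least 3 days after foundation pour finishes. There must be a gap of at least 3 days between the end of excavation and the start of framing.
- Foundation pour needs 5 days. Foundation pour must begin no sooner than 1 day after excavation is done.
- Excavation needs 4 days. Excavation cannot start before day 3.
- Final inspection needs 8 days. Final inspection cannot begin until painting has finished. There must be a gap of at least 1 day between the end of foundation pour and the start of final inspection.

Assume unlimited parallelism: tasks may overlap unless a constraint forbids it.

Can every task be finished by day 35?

Excavation cannot begin until its own release at day 3. It runs from day 3 to 3 + 4 = day 7.
Foundation pour cannot begin until excavation (finishes day 7, plus 1-day gap → day 8). It runs from day 8 to 8 + 5 = day 13.
Framing needs all of foundation pour (finishes day 13, plus 3-day gap → day 16); excavation (finishes day 7, plus 3-day gap → day 10). That puts its earliest start at day 16; it finishes at 16 + 12 = day 28.
Painting waits on framing (finishes day 28), so it starts at day 28 and finishes at 28 + 2 = day 30.
For final inspection: painting (finishes day 30); foundation pour (finishes day 13, plus 1-day gap → day 14). Taking the maximum gives a start of day 30, and it finishes at 30 + 8 = day 38.
The earliest everything can be done is day 38, which is after the deadline of 35, so it is not possible.

No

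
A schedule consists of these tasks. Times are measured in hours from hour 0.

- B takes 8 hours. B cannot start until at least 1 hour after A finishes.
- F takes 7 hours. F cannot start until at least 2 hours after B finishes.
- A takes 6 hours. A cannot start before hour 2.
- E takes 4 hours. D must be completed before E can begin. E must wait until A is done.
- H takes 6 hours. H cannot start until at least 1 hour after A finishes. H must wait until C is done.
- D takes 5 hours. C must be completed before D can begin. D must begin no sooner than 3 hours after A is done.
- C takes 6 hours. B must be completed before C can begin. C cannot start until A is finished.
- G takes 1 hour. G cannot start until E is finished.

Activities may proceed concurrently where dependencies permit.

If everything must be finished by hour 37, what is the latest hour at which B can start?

13

G has no dependents, so it just needs to finish by hour 37. Starting by 37 − 1 = hour 36 achieves that.
Since G (must start by hour 36) depends on it, E must finish by hour 36. Backing off its 4-hour duration gives a latest start of hour 32.
D feeds into E (must start by hour 32); so D must finish by hour 32 and therefore start by hour 27.
H has no dependents, so it just needs to finish by hour 37. Starting by 37 − 6 = hour 31 achieves that.
C must finish in time for D (must start by hour 27); H (must start by hour 31). The tightest is hour 27, so C must start by 27 − 6 = hour 21.
Nothing follows F; the deadline of hour 37 is its only limit. It must start by 37 − 7 = hour 30.
B feeds C (must start by hour 21); F (must start by hour 30, minus 2-hour gap → hour 28). Taking the minimum, B must finish by hour 21 and start by 21 − 8 = hour 13.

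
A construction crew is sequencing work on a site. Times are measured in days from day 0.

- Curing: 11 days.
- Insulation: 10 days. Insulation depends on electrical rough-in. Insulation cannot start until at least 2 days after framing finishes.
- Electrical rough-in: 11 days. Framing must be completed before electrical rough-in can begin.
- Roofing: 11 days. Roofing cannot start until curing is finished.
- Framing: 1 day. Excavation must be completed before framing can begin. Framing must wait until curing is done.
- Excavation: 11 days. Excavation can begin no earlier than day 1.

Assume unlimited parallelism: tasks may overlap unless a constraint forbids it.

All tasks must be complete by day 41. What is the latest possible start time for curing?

8

To finish by day 41, insulation (duration 10) must start no later than day 31.
Since insulation (must start by day 31) depends on it, electrical rough-in must finish by day 31. Backing off its 11-day duration gives a latest start of day 20.
Framing must finish in time for electrical rough-in (must start by day 20); insulation (must start by day 31, minus 2-day gap → day 29). The tightest is day 20, so framing must start by 20 − 1 = day 19.
Nothing follows roofing; the deadline of day 41 is its only limit. It must start by 41 − 11 = day 30.
Curing must finish in time for framing (must start by day 19); roofing (must start by day 30). The tightest is day 19, so curing must start by 19 − 11 = day 8.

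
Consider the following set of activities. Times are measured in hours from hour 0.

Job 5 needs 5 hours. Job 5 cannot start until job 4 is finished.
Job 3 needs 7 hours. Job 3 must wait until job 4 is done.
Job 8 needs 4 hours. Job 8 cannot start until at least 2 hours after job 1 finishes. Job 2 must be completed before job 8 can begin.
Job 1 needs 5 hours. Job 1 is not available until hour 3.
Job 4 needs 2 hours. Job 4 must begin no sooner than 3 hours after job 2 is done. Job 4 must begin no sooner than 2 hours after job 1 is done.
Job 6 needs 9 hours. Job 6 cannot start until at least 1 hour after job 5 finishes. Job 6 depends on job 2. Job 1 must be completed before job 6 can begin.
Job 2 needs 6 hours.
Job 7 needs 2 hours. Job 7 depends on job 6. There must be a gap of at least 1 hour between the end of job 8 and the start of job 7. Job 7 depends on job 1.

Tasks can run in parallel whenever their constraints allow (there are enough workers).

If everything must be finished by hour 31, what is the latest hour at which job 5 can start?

To finish by hour 31, job 7 (duration 2) must start no later than hour 29.
Job 6 has to be done before job 7 (must start by hour 29). That means finishing by hour 29, i.e. starting by 29 − 9 = hour 20.
Job 5 has to be done before job 6 (must start by hour 20, minus 1-hour gap → hour 19). That means finishing by hour 19, i.e. starting by 19 − 5 = hour 14.

14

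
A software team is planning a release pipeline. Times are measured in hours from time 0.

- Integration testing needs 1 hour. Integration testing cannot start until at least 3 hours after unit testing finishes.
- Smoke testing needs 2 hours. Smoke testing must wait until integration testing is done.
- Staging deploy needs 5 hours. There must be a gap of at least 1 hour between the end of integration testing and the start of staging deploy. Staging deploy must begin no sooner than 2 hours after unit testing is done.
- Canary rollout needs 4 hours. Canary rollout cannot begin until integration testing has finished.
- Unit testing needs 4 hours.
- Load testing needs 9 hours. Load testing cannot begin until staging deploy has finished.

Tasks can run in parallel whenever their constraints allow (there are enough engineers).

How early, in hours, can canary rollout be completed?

Unit testing has no prerequisites, so it starts at hour 0 and finishes at hour 4.
Integration testing cannot begin until unit testing (finishes hour 4, plus 3-hour gap → hour 7). It runs from hour 7 to 7 + 1 = hour 8.
After integration testing (finishes hour 8), canary rollout can start at hour 8 and finishes at hour 12.

12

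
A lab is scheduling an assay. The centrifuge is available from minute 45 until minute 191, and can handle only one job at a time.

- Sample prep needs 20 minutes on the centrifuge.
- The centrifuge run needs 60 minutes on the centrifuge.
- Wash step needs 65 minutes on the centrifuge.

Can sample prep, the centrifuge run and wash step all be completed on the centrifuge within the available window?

The centrifuge window is 191 − 45 = 146 minutes.
Running back to back, the jobs need 20 + 60 + 65 = 145 minutes on the centrifuge.
Since 145 ≤ 146, they fit within the window.

Yes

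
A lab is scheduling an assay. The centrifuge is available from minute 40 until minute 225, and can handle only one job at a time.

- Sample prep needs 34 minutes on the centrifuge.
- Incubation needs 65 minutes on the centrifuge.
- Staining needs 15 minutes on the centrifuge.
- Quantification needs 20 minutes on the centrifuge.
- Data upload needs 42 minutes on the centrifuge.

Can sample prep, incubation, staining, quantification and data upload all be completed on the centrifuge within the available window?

Yes

The centrifuge window is 225 − 40 = 185 minutes.
Running back to back, the jobs need 34 + 65 + 15 + 20 + 42 = 176 minutes on the centrifuge.
Since 176 ≤ 185, they fit within the window.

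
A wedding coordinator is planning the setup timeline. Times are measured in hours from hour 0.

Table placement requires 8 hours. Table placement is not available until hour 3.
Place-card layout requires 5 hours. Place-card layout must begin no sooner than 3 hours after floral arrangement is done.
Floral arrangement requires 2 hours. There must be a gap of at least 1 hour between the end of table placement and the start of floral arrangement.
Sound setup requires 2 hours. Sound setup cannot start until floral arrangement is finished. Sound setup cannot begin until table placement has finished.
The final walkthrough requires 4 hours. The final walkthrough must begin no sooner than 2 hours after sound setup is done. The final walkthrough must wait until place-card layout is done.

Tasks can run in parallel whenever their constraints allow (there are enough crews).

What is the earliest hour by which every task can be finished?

26

Table placement cannot begin until its own release at hour 3. It runs from hour 3 to 3 + 8 = hour 11.
Floral arrangement cannot begin until table placement (finishes hour 11, plus 1-hour gap → hour 12). It runs from hour 12 to 12 + 2 = hour 14.
Place-card layout cannot begin until floral arrangement (finishes hour 14, plus 3-hour gap → hour 17). It runs from hour 17 to 17 + 5 = hour 22.
Sound setup needs all of floral arrangement (finishes hour 14); table placement (finishes hour 11). That puts its earliest start at hour 14; it finishes at 14 + 2 = hour 16.
For the final walkthrough: sound setup (finishes hour 16, plus 2-hour gap → hour 18); place-card layout (finishes hour 22). Taking the maximum gives a start of hour 22, and it finishes at 22 + 4 = hour 26.
All tasks are finished once the last one completes. Finish times: Table placement at 11, Floral arrangement at 14, Sound setup at 16, Place-card layout at 22, The final walkthrough at 26. The latest is hour 26.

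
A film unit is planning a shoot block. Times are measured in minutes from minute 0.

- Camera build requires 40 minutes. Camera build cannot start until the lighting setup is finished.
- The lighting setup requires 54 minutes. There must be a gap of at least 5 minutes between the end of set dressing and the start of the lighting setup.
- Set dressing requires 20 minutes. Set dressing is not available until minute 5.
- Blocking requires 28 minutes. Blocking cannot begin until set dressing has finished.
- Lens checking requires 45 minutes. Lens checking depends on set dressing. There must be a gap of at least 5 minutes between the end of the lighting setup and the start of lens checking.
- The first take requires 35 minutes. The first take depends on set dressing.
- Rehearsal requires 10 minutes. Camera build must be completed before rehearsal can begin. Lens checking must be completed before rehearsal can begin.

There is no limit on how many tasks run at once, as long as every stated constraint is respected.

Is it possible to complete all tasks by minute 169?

After its own release at minute 5, set dressing can start at minute 5 and finishes at minute 25.
The first take cannot begin until set dressing (finishes minute 25). It runs from minute 25 to 25 + 35 = minute 60.
Blocking cannot begin until set dressing (finishes minute 25). It runs from minute 25 to 25 + 28 = minute 53.
The lighting setup waits on set dressing (finishes minute 25, plus 5-minute gap → minute 30), so it starts at minute 30 and finishes at 30 + 54 = minute 84.
Lens checking has to wait for set dressing (finishes minute 25); the lighting setup (finishes minute 84, plus 5-minute gap → minute 89). The latest of these is minute 89, so lens checking runs minute 89 to 89 + 45 = minute 134.
Camera build cannot begin until the lighting setup (finishes minute 84). It runs from minute 84 to 84 + 40 = minute 124.
Rehearsal needs all of camera build (finishes minute 124); lens checking (finishes minute 134). That puts its earliest start at minute 134; it finishes at 134 + 10 = minute 144.
Every task is finished by minute 144, which is no later than the deadline of 169, so the schedule is feasible.

Yes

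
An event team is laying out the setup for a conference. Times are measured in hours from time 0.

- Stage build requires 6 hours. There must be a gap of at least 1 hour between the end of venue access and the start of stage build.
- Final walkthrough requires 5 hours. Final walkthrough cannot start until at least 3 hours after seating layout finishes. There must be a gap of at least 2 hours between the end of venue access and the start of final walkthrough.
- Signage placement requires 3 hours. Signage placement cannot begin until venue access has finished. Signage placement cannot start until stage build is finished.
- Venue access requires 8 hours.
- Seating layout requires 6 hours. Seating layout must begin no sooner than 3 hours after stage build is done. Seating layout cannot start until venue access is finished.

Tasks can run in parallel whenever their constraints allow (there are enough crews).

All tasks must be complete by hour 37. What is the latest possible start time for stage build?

14

Nothing follows final walkthrough; the deadline of hour 37 is its only limit. It must start by 37 − 5 = hour 32.
Since final walkthrough (must start by hour 32, minus 3-hour gap → hour 29) depends on it, seating layout must finish by hour 29. Backing off its 6-hour duration gives a latest start of hour 23.
Signage placement must finish by hour 37; it takes 3 hours, so it must start by 37 − 3 = hour 34.
Stage build has several dependents: seating layout (must start by hour 23, minus 3-hour gap → hour 20); signage placement (must start by hour 34). The earliest of those limits is hour 20, so stage build must start by 20 − 6 = hour 14.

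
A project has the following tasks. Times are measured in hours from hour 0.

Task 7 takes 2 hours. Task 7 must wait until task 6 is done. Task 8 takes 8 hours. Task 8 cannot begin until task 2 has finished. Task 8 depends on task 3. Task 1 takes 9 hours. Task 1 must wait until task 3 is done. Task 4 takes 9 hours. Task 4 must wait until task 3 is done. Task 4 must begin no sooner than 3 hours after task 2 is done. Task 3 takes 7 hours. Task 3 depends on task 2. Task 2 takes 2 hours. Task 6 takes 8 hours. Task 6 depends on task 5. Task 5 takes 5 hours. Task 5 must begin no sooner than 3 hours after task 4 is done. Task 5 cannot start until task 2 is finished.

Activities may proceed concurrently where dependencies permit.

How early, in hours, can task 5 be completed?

26

Task 2 has no prerequisites, so it starts at hour 0 and finishes at hour 2.
After task 2 (finishes hour 2), task 3 can start at hour 2 and finishes at hour 9.
Task 4 cannot start until task 3 (finishes hour 9); task 2 (finishes hour 2, plus 3-hour gap → hour 5). The controlling bound is hour 9, so task 4 finishes at 9 + 9 = hour 18.
Task 5 cannot start until task 4 (finishes hour 18, plus 3-hour gap → hour 21); task 2 (finishes hour 2). The controlling bound is hour 21, so task 5 finishes at 21 + 5 = hour 26.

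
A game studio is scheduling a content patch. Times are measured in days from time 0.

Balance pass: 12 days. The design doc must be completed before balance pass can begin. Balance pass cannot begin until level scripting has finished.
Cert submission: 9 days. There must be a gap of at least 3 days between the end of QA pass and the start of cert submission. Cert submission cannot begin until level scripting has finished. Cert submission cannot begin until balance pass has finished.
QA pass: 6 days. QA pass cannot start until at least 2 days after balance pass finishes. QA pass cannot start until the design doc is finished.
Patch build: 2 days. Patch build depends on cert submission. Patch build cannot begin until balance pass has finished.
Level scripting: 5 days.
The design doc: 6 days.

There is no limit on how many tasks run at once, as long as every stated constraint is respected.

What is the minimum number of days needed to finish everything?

Level scripting has no prerequisites, so it starts at day 0 and finishes at day 5.
The design doc has no prerequisites, so it starts at day 0 and finishes at day 6.
Balance pass needs all of the design doc (finishes day 6); level scripting (finishes day 5). That puts its earliest start at day 6; it finishes at 6 + 12 = day 18.
QA pass cannot start until balance pass (finishes day 18, plus 2-day gap → day 20); the design doc (finishes day 6). The controlling bound is day 20, so QA pass finishes at 20 + 6 = day 26.
Cert submission cannot start until QA pass (finishes day 26, plus 3-day gap → day 29); level scripting (finishes day 5); balance pass (finishes day 18). The controlling bound is day 29, so cert submission finishes at 29 + 9 = day 38.
Patch build has to wait for cert submission (finishes day 38); balance pass (finishes day 18). The latest of these is day 38, so patch build runs day 38 to 38 + 2 = day 40.
All tasks are finished once the last one completes. Finish times: The design doc at 6, Level scripting at 5, Balance pass at 18, QA pass at 26, Cert submission at 38, Patch build at 40. The latest is day 40.

40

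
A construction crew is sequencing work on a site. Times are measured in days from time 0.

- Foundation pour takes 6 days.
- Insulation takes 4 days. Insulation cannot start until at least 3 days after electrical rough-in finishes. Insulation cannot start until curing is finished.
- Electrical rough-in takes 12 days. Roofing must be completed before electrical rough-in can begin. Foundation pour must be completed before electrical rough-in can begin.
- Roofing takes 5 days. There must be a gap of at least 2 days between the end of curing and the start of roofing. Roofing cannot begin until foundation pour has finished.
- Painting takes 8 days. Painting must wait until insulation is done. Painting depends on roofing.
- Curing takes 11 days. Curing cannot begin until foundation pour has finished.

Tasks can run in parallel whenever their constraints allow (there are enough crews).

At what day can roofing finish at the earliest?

Foundation pour can start immediately at day 0; it finishes at day 6.
After foundation pour (finishes day 6), curing can start at day 6 and finishes at day 17.
Roofing has to wait for curing (finishes day 17, plus 2-day gap → day 19); foundation pour (finishes day 6). The latest of these is day 19, so roofing runs day 19 to 19 + 5 = day 24.

24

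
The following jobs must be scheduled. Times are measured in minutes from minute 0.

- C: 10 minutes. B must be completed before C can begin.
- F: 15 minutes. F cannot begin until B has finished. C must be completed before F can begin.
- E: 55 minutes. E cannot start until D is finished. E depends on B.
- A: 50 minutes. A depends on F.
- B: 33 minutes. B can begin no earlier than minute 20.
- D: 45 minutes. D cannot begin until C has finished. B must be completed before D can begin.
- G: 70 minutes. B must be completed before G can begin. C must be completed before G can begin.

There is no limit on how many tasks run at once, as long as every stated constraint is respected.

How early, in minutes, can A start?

78

B cannot begin until its own release at minute 20. It runs from minute 20 to 20 + 33 = minute 53.
C waits on B (finishes minute 53), so it starts at minute 53 and finishes at 53 + 10 = minute 63.
F has to wait for B (finishes minute 53); C (finishes minute 63). The latest of these is minute 63, so F runs minute 63 to 63 + 15 = minute 78.
A waits on F (finishes minute 78), so the earliest it can start is minute 78.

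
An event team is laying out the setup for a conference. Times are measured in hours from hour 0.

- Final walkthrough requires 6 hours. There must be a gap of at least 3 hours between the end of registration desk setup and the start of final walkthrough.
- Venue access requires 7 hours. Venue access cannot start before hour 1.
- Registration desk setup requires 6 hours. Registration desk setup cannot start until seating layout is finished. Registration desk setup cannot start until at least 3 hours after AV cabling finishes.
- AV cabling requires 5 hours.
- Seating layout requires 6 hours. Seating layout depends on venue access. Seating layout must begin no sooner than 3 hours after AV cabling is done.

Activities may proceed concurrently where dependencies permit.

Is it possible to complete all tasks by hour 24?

Nothing blocks AV cabling, so it runs from hour 0 to hour 5.
Venue access waits on its own release at hour 1, so it starts at hour 1 and finishes at 1 + 7 = hour 8.
Seating layout needs all of venue access (finishes hour 8); AV cabling (finishes hour 5, plus 3-hour gap → hour 8). That puts its earliest start at hour 8; it finishes at 8 + 6 = hour 14.
Registration desk setup needs all of seating layout (finishes hour 14); AV cabling (finishes hour 5, plus 3-hour gap → hour 8). That puts its earliest start at hour 14; it finishes at 14 + 6 = hour 20.
Final walkthrough cannot begin until registration desk setup (finishes hour 20, plus 3-hour gap → hour 23). It runs from hour 23 to 23 + 6 = hour 29.
The earliest everything can be done is hour 29, which is after the deadline of 24, so it is not possible.

No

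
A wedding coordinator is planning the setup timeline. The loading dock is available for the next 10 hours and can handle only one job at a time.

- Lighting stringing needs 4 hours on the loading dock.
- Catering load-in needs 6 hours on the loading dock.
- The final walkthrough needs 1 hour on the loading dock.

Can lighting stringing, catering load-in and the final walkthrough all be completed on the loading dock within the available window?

Running back to back, the jobs need 4 + 6 + 1 = 11 hours on the loading dock.
Since 11 > 10, they cannot all fit.

No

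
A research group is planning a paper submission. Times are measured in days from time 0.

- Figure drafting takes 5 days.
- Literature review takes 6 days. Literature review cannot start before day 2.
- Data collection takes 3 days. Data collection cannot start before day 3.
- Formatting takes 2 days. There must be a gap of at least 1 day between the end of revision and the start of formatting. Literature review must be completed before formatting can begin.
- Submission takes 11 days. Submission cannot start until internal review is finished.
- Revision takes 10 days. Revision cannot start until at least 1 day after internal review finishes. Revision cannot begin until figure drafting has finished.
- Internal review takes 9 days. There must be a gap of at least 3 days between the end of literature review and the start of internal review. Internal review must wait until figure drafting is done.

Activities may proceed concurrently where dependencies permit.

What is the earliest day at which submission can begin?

Figure drafting can start immediately at day 0; it finishes at day 5.
Literature review cannot begin until its own release at day 2. It runs from day 2 to 2 + 6 = day 8.
Internal review cannot start until literature review (finishes day 8, plus 3-day gap → day 11); figure drafting (finishes day 5). The controlling bound is day 11, so internal review finishes at 11 + 9 = day 20.
Submission waits on internal review (finishes day 20), so the earliest it can start is day 20.

20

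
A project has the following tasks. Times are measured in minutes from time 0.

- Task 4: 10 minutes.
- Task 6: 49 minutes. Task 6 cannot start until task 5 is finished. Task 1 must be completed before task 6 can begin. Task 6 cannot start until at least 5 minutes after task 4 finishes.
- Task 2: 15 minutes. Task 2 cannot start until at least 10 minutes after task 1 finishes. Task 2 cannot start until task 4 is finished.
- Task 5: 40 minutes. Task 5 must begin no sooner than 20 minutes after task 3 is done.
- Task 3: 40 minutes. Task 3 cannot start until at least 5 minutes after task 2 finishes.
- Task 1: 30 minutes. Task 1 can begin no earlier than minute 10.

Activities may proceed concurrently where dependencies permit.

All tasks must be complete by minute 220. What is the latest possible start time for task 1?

11

To finish by minute 220, task 6 (duration 49) must start no later than minute 171.
Since task 6 (must start by minute 171) depends on it, task 5 must finish by minute 171. Backing off its 40-minute duration gives a latest start of minute 131.
Task 3 feeds into task 5 (must start by minute 131, minus 20-minute gap → minute 111); so task 3 must finish by minute 111 and therefore start by minute 71.
Since task 3 (must start by minute 71, minus 5-minute gap → minute 66) depends on it, task 2 must finish by minute 66. Backing off its 15-minute duration gives a latest start of minute 51.
For task 1: task 2 (must start by minute 51, minus 10-minute gap → minute 41); task 6 (must start by minute 171). The most restrictive is minute 41; with a 30-minute duration, task 1 must start by minute 11.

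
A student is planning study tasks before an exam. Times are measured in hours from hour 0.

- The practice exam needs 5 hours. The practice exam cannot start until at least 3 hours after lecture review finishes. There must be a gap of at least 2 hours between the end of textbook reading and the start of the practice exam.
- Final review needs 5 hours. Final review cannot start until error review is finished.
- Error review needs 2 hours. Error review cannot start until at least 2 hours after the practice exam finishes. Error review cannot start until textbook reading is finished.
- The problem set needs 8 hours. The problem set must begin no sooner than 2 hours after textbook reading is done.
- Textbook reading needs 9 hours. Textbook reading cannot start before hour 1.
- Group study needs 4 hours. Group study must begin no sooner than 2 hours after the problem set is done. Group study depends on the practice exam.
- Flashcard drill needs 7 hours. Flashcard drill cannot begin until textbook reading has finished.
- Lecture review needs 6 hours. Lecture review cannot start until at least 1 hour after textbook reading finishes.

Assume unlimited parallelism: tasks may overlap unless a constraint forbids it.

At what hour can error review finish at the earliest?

After its own release at hour 1, textbook reading can start at hour 1 and finishes at hour 10.
Lecture review cannot begin until textbook reading (finishes hour 10, plus 1-hour gap → hour 11). It runs from hour 11 to 11 + 6 = hour 17.
For the practice exam: lecture review (finishes hour 17, plus 3-hour gap → hour 20); textbook reading (finishes hour 10, plus 2-hour gap → hour 12). Taking the maximum gives a start of hour 20, and it finishes at 20 + 5 = hour 25.
For error review: the practice exam (finishes hour 25, plus 2-hour gap → hour 27); textbook reading (finishes hour 10). Taking the maximum gives a start of hour 27, and it finishes at 27 + 2 = hour 29.

29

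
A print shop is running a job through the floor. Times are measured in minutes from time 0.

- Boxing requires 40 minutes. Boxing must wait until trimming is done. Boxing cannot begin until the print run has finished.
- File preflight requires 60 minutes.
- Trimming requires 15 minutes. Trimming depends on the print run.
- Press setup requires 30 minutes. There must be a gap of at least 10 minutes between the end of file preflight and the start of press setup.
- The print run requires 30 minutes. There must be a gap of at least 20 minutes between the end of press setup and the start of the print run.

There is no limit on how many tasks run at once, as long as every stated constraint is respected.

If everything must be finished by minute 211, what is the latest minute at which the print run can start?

To finish by minute 211, boxing (duration 40) must start no later than minute 171.
Trimming has to be done before boxing (must start by minute 171). That means finishing by minute 171, i.e. starting by 171 − 15 = minute 156.
The print run must finish in time for trimming (must start by minute 156); boxing (must start by minute 171). The tightest is minute 156, so the print run must start by 156 − 30 = minute 126.

126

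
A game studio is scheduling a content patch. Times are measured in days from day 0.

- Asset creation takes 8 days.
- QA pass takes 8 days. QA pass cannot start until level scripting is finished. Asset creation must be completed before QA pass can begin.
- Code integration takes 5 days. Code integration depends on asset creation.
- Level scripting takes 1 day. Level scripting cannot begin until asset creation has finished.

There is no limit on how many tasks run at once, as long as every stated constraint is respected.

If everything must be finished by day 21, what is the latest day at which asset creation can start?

QA pass has no dependents, so it just needs to finish by day 21. Starting by 21 − 8 = day 13 achieves that.
Since QA pass (must start by day 13) depends on it, level scripting must finish by day 13. Backing off its 1-day duration gives a latest start of day 12.
Code integration must finish by day 21; it takes 5 days, so it must start by 21 − 5 = day 16.
Asset creation has several dependents: level scripting (must start by day 12); code integration (must start by day 16); QA pass (must start by day 13). The earliest of those limits is day 12, so asset creation must start by 12 − 8 = day 4.

4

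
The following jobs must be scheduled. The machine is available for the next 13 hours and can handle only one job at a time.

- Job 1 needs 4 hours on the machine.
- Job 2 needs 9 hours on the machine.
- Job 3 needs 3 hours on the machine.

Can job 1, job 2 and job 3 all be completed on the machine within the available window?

No

Running back to back, the jobs need 4 + 9 + 3 = 16 hours on the machine.
Since 16 > 13, they cannot all fit.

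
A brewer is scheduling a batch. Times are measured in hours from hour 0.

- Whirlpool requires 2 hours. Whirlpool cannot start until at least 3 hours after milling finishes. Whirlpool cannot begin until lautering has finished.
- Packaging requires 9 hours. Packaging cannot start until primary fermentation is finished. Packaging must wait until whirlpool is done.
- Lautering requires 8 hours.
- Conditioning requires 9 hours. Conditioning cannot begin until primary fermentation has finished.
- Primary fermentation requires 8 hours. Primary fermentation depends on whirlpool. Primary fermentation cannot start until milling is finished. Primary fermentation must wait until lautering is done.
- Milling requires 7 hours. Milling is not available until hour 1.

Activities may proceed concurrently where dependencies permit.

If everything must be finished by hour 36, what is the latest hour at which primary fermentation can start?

19

Conditioning must finish by hour 36; it takes 9 hours, so it must start by 36 − 9 = hour 27.
Nothing follows packaging; the deadline of hour 36 is its only limit. It must start by 36 − 9 = hour 27.
Primary fermentation feeds conditioning (must start by hour 27); packaging (must start by hour 27). Taking the minimum, primary fermentation must finish by hour 27 and start by 27 − 8 = hour 19.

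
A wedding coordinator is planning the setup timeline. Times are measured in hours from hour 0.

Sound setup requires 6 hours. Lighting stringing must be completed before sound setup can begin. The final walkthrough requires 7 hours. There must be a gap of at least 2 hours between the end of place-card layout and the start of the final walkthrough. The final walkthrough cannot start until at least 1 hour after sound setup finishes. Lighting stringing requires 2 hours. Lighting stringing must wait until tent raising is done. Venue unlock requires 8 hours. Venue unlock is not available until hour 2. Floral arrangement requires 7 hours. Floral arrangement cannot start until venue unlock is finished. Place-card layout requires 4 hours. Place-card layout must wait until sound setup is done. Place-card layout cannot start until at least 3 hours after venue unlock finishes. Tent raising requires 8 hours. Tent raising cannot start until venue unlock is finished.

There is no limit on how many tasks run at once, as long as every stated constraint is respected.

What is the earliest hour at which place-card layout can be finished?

Venue unlock cannot begin until its own release at hour 2. It runs from hour 2 to 2 + 8 = hour 10.
Tent raising waits on venue unlock (finishes hour 10), so it starts at hour 10 and finishes at 10 + 8 = hour 18.
Lighting stringing waits on tent raising (finishes hour 18), so it starts at hour 18 and finishes at 18 + 2 = hour 20.
Sound setup waits on lighting stringing (finishes hour 20), so it starts at hour 20 and finishes at 20 + 6 = hour 26.
Place-card layout has to wait for sound setup (finishes hour 26); venue unlock (finishes hour 10, plus 3-hour gap → hour 13). The latest of these is hour 26, so place-card layout runs hour 26 to 26 + 4 = hour 30.

30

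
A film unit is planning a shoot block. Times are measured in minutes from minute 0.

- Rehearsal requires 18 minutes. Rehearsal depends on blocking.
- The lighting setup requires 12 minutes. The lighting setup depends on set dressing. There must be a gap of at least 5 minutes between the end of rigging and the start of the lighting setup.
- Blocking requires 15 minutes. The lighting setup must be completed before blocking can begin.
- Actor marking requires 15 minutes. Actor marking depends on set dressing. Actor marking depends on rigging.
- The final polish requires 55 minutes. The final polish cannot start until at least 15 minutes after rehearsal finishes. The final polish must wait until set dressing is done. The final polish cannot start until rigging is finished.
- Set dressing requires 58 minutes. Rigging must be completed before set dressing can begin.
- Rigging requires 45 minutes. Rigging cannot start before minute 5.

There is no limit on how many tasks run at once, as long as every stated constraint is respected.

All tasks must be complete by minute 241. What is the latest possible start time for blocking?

To finish by minute 241, the final polish (duration 55) must start no later than minute 186.
Since the final polish (must start by minute 186, minus 15-minute gap → minute 171) depends on it, rehearsal must finish by minute 171. Backing off its 18-minute duration gives a latest start of minute 153.
Blocking has to be done before rehearsal (must start by minute 153). That means finishing by minute 153, i.e. starting by 153 − 15 = minute 138.

138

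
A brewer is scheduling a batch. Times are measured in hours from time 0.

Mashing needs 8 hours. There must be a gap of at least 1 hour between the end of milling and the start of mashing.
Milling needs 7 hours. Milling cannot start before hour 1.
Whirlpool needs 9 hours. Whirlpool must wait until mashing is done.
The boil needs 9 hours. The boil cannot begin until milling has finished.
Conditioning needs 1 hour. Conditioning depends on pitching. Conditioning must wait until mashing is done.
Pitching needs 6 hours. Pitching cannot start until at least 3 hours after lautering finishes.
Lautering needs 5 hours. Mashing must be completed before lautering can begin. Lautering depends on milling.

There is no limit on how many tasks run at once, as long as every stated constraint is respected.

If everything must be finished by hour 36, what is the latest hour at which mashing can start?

Nothing follows conditioning; the deadline of hour 36 is its only limit. It must start by 36 − 1 = hour 35.
Pitching must finish before conditioning (must start by hour 35). With a 6-hour duration, pitching must start by 35 − 6 = hour 29.
Lautering feeds into pitching (must start by hour 29, minus 3-hour gap → hour 26); so lautering must finish by hour 26 and therefore start by hour 21.
Nothing follows whirlpool; the deadline of hour 36 is its only limit. It must start by 36 − 9 = hour 27.
Mashing must finish in time for lautering (must start by hour 21); whirlpool (must start by hour 27); conditioning (must start by hour 35). The tightest is hour 21, so mashing must start by 21 − 8 = hour 13.

13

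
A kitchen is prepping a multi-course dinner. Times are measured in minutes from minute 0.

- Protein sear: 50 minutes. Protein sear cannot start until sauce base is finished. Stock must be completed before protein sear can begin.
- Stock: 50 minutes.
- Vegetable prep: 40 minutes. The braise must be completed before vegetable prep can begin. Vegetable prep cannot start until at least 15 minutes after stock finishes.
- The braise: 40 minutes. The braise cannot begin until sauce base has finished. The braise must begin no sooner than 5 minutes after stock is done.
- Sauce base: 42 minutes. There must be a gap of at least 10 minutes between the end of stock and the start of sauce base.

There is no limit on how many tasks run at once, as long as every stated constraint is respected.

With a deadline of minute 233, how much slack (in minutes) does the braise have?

51

Stock has no prerequisites, so it starts at minute 0 and finishes at minute 50.
After stock (finishes minute 50, plus 10-minute gap → minute 60), sauce base can start at minute 60 and finishes at minute 102.
The braise needs all of sauce base (finishes minute 102); stock (finishes minute 50, plus 5-minute gap → minute 55). That puts its earliest start at minute 102; it finishes at 102 + 40 = minute 142.

Working backward from the deadline:
To finish by minute 233, vegetable prep (duration 40) must start no later than minute 193.
The braise has to be done before vegetable prep (must start by minute 193). That means finishing by minute 193, i.e. starting by 193 − 40 = minute 153.
So the braise can start as early as minute 102 and as late as minute 153, giving 153 − 102 = 51 minutes of slack.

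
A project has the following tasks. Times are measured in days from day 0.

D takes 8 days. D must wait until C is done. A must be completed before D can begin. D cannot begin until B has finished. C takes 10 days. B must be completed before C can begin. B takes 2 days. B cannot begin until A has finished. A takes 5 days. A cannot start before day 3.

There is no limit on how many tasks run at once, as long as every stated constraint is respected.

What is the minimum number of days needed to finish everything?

After its own release at day 3, A can start at day 3 and finishes at day 8.
B cannot begin until A (finishes day 8). It runs from day 8 to 8 + 2 = day 10.
C waits on B (finishes day 10), so it starts at day 10 and finishes at 10 + 10 = day 20.
D needs all of C (finishes day 20); A (finishes day 8); B (finishes day 10). That puts its earliest start at day 20; it finishes at 20 + 8 = day 28.
All tasks are finished once the last one completes. Finish times: A at 8, B at 10, C at 20, D at 28. The latest is day 28.

28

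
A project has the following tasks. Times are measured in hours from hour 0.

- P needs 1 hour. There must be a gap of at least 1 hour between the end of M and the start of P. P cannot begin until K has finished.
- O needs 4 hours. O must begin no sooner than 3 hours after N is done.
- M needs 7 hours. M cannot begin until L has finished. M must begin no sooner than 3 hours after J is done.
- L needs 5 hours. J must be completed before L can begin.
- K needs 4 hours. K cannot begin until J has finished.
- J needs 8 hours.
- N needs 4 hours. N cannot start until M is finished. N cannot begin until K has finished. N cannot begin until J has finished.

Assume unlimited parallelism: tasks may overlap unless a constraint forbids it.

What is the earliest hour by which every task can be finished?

31

Nothing blocks J, so it runs from hour 0 to hour 8.
L cannot begin until J (finishes hour 8). It runs from hour 8 to 8 + 5 = hour 13.
M cannot start until L (finishes hour 13); J (finishes hour 8, plus 3-hour gap → hour 11). The controlling bound is hour 13, so M finishes at 13 + 7 = hour 20.
After J (finishes hour 8), K can start at hour 8 and finishes at hour 12.
P needs all of M (finishes hour 20, plus 1-hour gap → hour 21); K (finishes hour 12). That puts its earliest start at hour 21; it finishes at 21 + 1 = hour 22.
N cannot start until M (finishes hour 20); K (finishes hour 12); J (finishes hour 8). The controlling bound is hour 20, so N finishes at 20 + 4 = hour 24.
After N (finishes hour 24, plus 3-hour gap → hour 27), O can start at hour 27 and finishes at hour 31.
All tasks are finished once the last one completes. Finish times: J at 8, K at 12, L at 13, M at 20, N at 24, O at 31, P at 22. The latest is hour 31.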